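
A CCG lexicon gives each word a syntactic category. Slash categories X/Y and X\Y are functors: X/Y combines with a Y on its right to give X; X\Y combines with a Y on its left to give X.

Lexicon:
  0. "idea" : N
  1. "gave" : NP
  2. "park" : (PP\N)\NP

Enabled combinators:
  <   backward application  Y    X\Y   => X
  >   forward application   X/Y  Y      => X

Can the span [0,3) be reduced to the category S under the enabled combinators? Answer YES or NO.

NO

N NP (PP\N)\NP
CKY chart[0,3] = {PP}; S ∉ chart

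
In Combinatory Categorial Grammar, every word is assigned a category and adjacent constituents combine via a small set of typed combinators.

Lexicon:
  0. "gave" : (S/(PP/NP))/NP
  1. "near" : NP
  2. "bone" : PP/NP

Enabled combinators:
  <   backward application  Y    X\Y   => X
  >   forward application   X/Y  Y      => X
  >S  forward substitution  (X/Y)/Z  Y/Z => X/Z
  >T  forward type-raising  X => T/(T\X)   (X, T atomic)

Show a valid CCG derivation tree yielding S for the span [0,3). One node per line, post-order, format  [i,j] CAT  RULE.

[0,1] (S/(PP/NP))/NP  lex  "gave"
[1,2] NP  lex  "near"
[0,2] S/(PP/NP)  >  k=1
[2,3] PP/NP  lex  "bone"
[0,3] S  >  k=2

[0,3] S   >
  [0,2] S/(PP/NP)   >
    [0,1] "gave" : (S/(PP/NP))/NP
    [1,2] "near" : NP
  [2,3] "bone" : PP/NP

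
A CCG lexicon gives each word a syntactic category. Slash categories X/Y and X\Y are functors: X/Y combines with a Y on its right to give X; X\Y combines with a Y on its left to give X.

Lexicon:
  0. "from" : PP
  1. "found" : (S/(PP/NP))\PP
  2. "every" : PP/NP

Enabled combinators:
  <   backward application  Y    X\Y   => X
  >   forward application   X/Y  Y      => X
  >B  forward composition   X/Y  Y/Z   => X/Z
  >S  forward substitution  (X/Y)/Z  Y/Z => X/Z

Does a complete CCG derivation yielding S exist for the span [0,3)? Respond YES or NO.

YES

[0,3] S   >
  [0,2] S/(PP/NP)   <
    [0,1] "from" : PP
    [1,2] "found" : (S/(PP/NP))\PP
  [2,3] "every" : PP/NP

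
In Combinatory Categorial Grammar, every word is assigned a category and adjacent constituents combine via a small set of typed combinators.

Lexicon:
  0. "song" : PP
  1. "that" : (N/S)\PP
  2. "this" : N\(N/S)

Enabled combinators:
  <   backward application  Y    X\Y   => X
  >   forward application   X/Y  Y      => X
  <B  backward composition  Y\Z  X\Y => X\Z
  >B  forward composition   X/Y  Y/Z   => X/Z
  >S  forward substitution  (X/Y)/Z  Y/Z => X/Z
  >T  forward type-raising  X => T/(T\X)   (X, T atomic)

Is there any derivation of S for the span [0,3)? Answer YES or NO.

NO

PP (N/S)\PP N\(N/S)
CKY chart[0,3] = {N, N/(N\N), NP/(NP\N), PP/(PP\N), S/(S\N)}; S ∉ chart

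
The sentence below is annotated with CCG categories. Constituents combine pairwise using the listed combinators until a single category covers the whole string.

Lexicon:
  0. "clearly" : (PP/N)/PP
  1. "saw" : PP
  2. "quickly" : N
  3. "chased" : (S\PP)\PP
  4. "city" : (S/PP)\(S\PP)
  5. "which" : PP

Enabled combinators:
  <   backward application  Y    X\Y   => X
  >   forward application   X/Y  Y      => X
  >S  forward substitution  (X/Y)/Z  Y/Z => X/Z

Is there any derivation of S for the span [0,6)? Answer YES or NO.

[0,6] S   >
  [0,5] S/PP   <
    [0,4] S\PP   <
      [0,3] PP   >
        [0,2] PP/N   >
          [0,1] "clearly" : (PP/N)/PP
          [1,2] "saw" : PP
        [2,3] "quickly" : N
      [3,4] "chased" : (S\PP)\PP
    [4,5] "city" : (S/PP)\(S\PP)
  [5,6] "which" : PP

YES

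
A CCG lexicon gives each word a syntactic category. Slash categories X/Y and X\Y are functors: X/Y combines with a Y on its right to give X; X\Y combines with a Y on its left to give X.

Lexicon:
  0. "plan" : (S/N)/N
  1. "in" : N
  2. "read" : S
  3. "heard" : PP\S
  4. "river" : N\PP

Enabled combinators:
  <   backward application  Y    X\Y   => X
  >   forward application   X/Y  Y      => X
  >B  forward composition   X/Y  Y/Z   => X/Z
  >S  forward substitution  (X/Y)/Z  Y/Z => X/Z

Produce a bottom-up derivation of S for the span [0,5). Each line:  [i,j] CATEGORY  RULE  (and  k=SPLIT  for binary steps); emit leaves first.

[0,5] S   >
  [0,2] S/N   >
    [0,1] "plan" : (S/N)/N
    [1,2] "in" : N
  [2,5] N   <
    [2,4] PP   <
      [2,3] "read" : S
      [3,4] "heard" : PP\S
    [4,5] "river" : N\PP

[0,1] (S/N)/N  lex  "plan"
[1,2] N  lex  "in"
[0,2] S/N  >  k=1
[2,3] S  lex  "read"
[3,4] PP\S  lex  "heard"
[2,4] PP  <  k=3
[4,5] N\PP  lex  "river"
[2,5] N  <  k=4
[0,5] S  >  k=2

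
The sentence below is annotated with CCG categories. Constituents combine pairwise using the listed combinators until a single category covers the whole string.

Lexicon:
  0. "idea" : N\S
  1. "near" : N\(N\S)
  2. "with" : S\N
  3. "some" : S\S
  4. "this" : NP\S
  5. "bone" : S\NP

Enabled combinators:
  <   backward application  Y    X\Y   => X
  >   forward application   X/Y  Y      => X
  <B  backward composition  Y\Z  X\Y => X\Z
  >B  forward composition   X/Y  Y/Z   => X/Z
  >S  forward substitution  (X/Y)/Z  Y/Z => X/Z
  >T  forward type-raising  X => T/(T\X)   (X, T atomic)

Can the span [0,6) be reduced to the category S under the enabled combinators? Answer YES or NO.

YES

[0,6] S   <
  [0,2] N   <
    [0,1] "idea" : N\S
    [1,2] "near" : N\(N\S)
  [2,6] S\N   <B
    [2,4] S\N   <B
      [2,3] "with" : S\N
      [3,4] "some" : S\S
    [4,6] S\S   <B
      [4,5] "this" : NP\S
      [5,6] "bone" : S\NP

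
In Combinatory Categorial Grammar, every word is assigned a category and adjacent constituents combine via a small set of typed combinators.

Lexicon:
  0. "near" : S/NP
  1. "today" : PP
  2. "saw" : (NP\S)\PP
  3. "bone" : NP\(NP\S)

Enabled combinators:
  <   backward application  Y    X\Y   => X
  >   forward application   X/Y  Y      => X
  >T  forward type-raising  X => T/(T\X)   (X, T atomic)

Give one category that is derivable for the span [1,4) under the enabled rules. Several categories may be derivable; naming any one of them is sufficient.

NP

[0,4] S   >
  [0,1] "near" : S/NP
  [1,4] NP   <
    [1,3] NP\S   <
      [1,2] "today" : PP
      [2,3] "saw" : (NP\S)\PP
    [3,4] "bone" : NP\(NP\S)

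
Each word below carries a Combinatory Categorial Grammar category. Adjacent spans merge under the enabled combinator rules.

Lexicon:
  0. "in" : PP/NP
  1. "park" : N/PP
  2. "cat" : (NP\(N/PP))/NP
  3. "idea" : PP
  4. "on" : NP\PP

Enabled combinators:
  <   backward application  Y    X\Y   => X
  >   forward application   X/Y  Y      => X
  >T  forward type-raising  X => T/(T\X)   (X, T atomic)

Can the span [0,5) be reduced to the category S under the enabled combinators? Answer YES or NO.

PP/NP N/PP (NP\(N/PP))/NP PP NP\PP
CKY chart[0,5] = {N/(N\PP), NP/(NP\PP), PP, PP/(PP\PP), S/(S\PP)}; S ∉ chart

NO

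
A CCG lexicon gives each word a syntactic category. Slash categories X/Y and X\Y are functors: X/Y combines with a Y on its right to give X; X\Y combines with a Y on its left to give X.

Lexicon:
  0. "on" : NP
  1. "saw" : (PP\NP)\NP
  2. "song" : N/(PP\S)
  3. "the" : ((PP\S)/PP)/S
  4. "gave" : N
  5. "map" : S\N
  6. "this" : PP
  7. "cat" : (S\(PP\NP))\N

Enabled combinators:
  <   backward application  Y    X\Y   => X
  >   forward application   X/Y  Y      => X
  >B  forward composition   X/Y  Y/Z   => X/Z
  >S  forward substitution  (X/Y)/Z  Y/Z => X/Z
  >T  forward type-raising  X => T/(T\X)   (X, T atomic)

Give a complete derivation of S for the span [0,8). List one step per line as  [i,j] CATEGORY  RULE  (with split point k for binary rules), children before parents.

[0,1] NP  lex  "on"
[1,2] (PP\NP)\NP  lex  "saw"
[0,2] PP\NP  <  k=1
[2,3] N/(PP\S)  lex  "song"
[3,4] ((PP\S)/PP)/S  lex  "the"
[4,5] N  lex  "gave"
[5,6] S\N  lex  "map"
[4,6] S  <  k=5
[3,6] (PP\S)/PP  >  k=4
[6,7] PP  lex  "this"
[3,7] PP\S  >  k=6
[2,7] N  >  k=3
[7,8] (S\(PP\NP))\N  lex  "cat"
[2,8] S\(PP\NP)  <  k=7
[0,8] S  <  k=2

[0,8] S   <
  [0,2] PP\NP   <
    [0,1] "on" : NP
    [1,2] "saw" : (PP\NP)\NP
  [2,8] S\(PP\NP)   <
    [2,7] N   >
      [2,3] "song" : N/(PP\S)
      [3,7] PP\S   >
        [3,6] (PP\S)/PP   >
          [3,4] "the" : ((PP\S)/PP)/S
          [4,6] S   <
            [4,5] "gave" : N
            [5,6] "map" : S\N
        [6,7] "this" : PP
    [7,8] "cat" : (S\(PP\NP))\N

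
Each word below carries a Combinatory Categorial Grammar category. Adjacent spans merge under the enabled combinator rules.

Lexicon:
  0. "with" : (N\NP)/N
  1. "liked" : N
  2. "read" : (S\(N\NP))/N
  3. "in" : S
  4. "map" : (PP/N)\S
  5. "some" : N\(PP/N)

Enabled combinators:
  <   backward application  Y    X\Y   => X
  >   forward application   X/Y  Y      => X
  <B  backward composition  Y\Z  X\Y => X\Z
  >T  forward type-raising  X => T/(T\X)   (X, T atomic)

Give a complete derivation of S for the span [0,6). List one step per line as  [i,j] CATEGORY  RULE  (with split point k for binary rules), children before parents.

[0,1] (N\NP)/N  lex  "with"
[1,2] N  lex  "liked"
[0,2] N\NP  >  k=1
[2,3] (S\(N\NP))/N  lex  "read"
[3,4] S  lex  "in"
[4,5] (PP/N)\S  lex  "map"
[3,5] PP/N  <  k=4
[5,6] N\(PP/N)  lex  "some"
[3,6] N  <  k=5
[2,6] S\(N\NP)  >  k=3
[0,6] S  <  k=2

[0,6] S   <
  [0,2] N\NP   >
    [0,1] "with" : (N\NP)/N
    [1,2] "liked" : N
  [2,6] S\(N\NP)   >
    [2,3] "read" : (S\(N\NP))/N
    [3,6] N   <
      [3,5] PP/N   <
        [3,4] "in" : S
        [4,5] "map" : (PP/N)\S
      [5,6] "some" : N\(PP/N)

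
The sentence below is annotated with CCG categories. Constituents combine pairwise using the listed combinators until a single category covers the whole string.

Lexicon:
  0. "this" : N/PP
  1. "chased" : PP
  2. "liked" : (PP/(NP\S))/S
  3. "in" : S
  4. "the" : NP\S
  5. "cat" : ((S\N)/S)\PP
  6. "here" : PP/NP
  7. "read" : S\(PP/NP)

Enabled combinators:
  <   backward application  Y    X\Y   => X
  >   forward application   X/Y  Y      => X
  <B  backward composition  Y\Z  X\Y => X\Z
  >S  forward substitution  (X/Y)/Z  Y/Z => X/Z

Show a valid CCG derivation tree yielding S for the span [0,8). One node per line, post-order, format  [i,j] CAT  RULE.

[0,8] S   <
  [0,2] N   >
    [0,1] "this" : N/PP
    [1,2] "chased" : PP
  [2,8] S\N   >
    [2,6] (S\N)/S   <
      [2,5] PP   >
        [2,4] PP/(NP\S)   >
          [2,3] "liked" : (PP/(NP\S))/S
          [3,4] "in" : S
        [4,5] "the" : NP\S
      [5,6] "cat" : ((S\N)/S)\PP
    [6,8] S   <
      [6,7] "here" : PP/NP
      [7,8] "read" : S\(PP/NP)

[0,1] N/PP  lex  "this"
[1,2] PP  lex  "chased"
[0,2] N  >  k=1
[2,3] (PP/(NP\S))/S  lex  "liked"
[3,4] S  lex  "in"
[2,4] PP/(NP\S)  >  k=3
[4,5] NP\S  lex  "the"
[2,5] PP  >  k=4
[5,6] ((S\N)/S)\PP  lex  "cat"
[2,6] (S\N)/S  <  k=5
[6,7] PP/NP  lex  "here"
[7,8] S\(PP/NP)  lex  "read"
[6,8] S  <  k=7
[2,8] S\N  >  k=6
[0,8] S  <  k=2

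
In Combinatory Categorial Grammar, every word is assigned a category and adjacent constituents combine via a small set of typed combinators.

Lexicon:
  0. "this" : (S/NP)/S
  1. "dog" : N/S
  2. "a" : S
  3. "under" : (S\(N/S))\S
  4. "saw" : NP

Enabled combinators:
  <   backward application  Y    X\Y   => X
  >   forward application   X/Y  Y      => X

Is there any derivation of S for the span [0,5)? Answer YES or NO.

[0,5] S   >
  [0,4] S/NP   >
    [0,1] "this" : (S/NP)/S
    [1,4] S   <
      [1,2] "dog" : N/S
      [2,4] S\(N/S)   <
        [2,3] "a" : S
        [3,4] "under" : (S\(N/S))\S
  [4,5] "saw" : NP

YES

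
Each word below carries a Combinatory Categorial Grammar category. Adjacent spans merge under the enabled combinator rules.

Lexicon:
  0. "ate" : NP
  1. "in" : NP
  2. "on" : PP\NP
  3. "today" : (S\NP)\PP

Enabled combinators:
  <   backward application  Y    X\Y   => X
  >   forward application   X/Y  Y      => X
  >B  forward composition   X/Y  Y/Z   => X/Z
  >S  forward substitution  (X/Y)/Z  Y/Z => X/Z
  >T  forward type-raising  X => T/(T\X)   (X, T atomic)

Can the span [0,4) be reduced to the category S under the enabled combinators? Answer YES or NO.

YES

[0,4] S   <
  [0,1] "ate" : NP
  [1,4] S\NP   <
    [1,3] PP   <
      [1,2] "in" : NP
      [2,3] "on" : PP\NP
    [3,4] "today" : (S\NP)\PP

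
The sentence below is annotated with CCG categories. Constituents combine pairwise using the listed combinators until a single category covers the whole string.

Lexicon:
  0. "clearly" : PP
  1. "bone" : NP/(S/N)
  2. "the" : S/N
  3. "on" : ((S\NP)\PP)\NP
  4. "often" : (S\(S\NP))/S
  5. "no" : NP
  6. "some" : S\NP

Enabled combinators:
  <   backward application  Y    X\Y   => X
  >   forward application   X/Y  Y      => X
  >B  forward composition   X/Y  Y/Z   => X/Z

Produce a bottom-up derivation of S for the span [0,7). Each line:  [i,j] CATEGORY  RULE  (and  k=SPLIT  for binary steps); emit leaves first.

[0,7] S   <
  [0,4] S\NP   <
    [0,1] "clearly" : PP
    [1,4] (S\NP)\PP   <
      [1,3] NP   >
        [1,2] "bone" : NP/(S/N)
        [2,3] "the" : S/N
      [3,4] "on" : ((S\NP)\PP)\NP
  [4,7] S\(S\NP)   >
    [4,5] "often" : (S\(S\NP))/S
    [5,7] S   <
      [5,6] "no" : NP
      [6,7] "some" : S\NP

[0,1] PP  lex  "clearly"
[1,2] NP/(S/N)  lex  "bone"
[2,3] S/N  lex  "the"
[1,3] NP  >  k=2
[3,4] ((S\NP)\PP)\NP  lex  "on"
[1,4] (S\NP)\PP  <  k=3
[0,4] S\NP  <  k=1
[4,5] (S\(S\NP))/S  lex  "often"
[5,6] NP  lex  "no"
[6,7] S\NP  lex  "some"
[5,7] S  <  k=6
[4,7] S\(S\NP)  >  k=5
[0,7] S  <  k=4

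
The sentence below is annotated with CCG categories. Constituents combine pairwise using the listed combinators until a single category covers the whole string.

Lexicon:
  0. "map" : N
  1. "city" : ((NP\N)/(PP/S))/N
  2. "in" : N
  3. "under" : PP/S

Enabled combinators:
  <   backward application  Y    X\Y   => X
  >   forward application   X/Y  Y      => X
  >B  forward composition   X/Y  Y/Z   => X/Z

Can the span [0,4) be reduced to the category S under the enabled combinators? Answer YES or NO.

N ((NP\N)/(PP/S))/N N PP/S
CKY chart[0,4] = {NP}; S ∉ chart

NO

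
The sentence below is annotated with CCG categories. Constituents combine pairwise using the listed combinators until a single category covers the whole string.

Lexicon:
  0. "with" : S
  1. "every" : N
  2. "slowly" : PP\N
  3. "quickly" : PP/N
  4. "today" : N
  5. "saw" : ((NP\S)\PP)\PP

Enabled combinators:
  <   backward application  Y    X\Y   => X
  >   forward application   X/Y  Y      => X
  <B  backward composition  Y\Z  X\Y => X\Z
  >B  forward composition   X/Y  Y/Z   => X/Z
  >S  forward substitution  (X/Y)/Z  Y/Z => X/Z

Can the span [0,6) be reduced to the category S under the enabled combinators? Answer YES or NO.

NO

S N PP\N PP/N N ((NP\S)\PP)\PP
CKY chart[0,6] = {NP}; S ∉ chart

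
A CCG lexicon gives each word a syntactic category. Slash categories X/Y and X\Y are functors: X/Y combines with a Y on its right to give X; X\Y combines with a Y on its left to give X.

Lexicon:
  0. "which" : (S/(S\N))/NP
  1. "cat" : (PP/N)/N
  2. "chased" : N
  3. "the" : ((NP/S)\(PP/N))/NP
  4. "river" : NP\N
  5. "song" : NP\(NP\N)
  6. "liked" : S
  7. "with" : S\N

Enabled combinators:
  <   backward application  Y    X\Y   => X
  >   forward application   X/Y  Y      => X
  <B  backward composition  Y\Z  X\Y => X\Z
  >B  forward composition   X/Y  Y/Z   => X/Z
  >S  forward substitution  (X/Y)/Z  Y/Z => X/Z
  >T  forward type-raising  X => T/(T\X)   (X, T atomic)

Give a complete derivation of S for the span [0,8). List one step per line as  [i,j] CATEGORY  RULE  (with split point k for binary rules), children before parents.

[0,1] (S/(S\N))/NP  lex  "which"
[1,2] (PP/N)/N  lex  "cat"
[2,3] N  lex  "chased"
[1,3] PP/N  >  k=2
[3,4] ((NP/S)\(PP/N))/NP  lex  "the"
[4,5] NP\N  lex  "river"
[5,6] NP\(NP\N)  lex  "song"
[4,6] NP  <  k=5
[3,6] (NP/S)\(PP/N)  >  k=4
[1,6] NP/S  <  k=3
[6,7] S  lex  "liked"
[1,7] NP  >  k=6
[0,7] S/(S\N)  >  k=1
[7,8] S\N  lex  "with"
[0,8] S  >  k=7

[0,8] S   >
  [0,7] S/(S\N)   >
    [0,1] "which" : (S/(S\N))/NP
    [1,7] NP   >
      [1,6] NP/S   <
        [1,3] PP/N   >
          [1,2] "cat" : (PP/N)/N
          [2,3] "chased" : N
        [3,6] (NP/S)\(PP/N)   >
          [3,4] "the" : ((NP/S)\(PP/N))/NP
          [4,6] NP   <
            [4,5] "river" : NP\N
            [5,6] "song" : NP\(NP\N)
      [6,7] "liked" : S
  [7,8] "with" : S\N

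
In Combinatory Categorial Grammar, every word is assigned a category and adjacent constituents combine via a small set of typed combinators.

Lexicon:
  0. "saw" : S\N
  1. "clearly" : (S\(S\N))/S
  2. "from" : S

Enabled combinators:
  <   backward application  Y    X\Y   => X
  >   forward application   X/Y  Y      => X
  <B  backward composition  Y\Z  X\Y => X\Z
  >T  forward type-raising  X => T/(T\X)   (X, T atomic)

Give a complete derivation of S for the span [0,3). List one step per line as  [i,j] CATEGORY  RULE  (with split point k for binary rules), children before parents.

[0,1] S\N  lex  "saw"
[1,2] (S\(S\N))/S  lex  "clearly"
[2,3] S  lex  "from"
[1,3] S\(S\N)  >  k=2
[0,3] S  <  k=1

[0,3] S   <
  [0,1] "saw" : S\N
  [1,3] S\(S\N)   >
    [1,2] "clearly" : (S\(S\N))/S
    [2,3] "from" : S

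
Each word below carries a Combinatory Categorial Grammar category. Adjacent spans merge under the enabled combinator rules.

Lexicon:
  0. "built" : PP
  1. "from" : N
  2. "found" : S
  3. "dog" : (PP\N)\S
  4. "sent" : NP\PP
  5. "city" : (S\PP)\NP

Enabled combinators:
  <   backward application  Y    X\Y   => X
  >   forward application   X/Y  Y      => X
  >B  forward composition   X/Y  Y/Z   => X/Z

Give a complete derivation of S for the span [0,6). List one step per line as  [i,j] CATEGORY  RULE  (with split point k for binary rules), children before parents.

[0,6] S   <
  [0,1] "built" : PP
  [1,6] S\PP   <
    [1,5] NP   <
      [1,4] PP   <
        [1,2] "from" : N
        [2,4] PP\N   <
          [2,3] "found" : S
          [3,4] "dog" : (PP\N)\S
      [4,5] "sent" : NP\PP
    [5,6] "city" : (S\PP)\NP

[0,1] PP  lex  "built"
[1,2] N  lex  "from"
[2,3] S  lex  "found"
[3,4] (PP\N)\S  lex  "dog"
[2,4] PP\N  <  k=3
[1,4] PP  <  k=2
[4,5] NP\PP  lex  "sent"
[1,5] NP  <  k=4
[5,6] (S\PP)\NP  lex  "city"
[1,6] S\PP  <  k=5
[0,6] S  <  k=1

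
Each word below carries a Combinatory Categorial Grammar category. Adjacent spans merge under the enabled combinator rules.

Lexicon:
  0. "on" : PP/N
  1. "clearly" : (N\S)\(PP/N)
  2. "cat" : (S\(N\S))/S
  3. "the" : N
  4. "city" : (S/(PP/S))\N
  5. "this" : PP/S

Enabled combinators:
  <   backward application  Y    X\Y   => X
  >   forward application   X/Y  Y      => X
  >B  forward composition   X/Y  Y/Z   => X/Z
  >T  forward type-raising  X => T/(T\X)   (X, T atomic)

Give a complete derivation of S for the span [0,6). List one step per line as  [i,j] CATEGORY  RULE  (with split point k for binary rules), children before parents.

[0,1] PP/N  lex  "on"
[1,2] (N\S)\(PP/N)  lex  "clearly"
[0,2] N\S  <  k=1
[2,3] (S\(N\S))/S  lex  "cat"
[3,4] N  lex  "the"
[4,5] (S/(PP/S))\N  lex  "city"
[3,5] S/(PP/S)  <  k=4
[5,6] PP/S  lex  "this"
[3,6] S  >  k=5
[2,6] S\(N\S)  >  k=3
[0,6] S  <  k=2

[0,6] S   <
  [0,2] N\S   <
    [0,1] "on" : PP/N
    [1,2] "clearly" : (N\S)\(PP/N)
  [2,6] S\(N\S)   >
    [2,3] "cat" : (S\(N\S))/S
    [3,6] S   >
      [3,5] S/(PP/S)   <
        [3,4] "the" : N
        [4,5] "city" : (S/(PP/S))\N
      [5,6] "this" : PP/S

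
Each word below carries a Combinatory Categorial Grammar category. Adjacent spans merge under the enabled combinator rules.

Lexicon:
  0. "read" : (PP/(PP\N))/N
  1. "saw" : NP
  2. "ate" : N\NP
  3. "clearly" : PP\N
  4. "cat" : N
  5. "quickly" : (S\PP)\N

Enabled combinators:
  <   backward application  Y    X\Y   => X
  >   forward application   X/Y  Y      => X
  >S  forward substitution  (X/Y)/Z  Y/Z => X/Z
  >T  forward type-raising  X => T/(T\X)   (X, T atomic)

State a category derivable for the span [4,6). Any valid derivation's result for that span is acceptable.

[0,6] S   <
  [0,4] PP   >
    [0,3] PP/(PP\N)   >
      [0,1] "read" : (PP/(PP\N))/N
      [1,3] N   >
        [1,2] N/(N\NP)   >T
          [1,2] "saw" : NP
        [2,3] "ate" : N\NP
    [3,4] "clearly" : PP\N
  [4,6] S\PP   <
    [4,5] "cat" : N
    [5,6] "quickly" : (S\PP)\N

S\PP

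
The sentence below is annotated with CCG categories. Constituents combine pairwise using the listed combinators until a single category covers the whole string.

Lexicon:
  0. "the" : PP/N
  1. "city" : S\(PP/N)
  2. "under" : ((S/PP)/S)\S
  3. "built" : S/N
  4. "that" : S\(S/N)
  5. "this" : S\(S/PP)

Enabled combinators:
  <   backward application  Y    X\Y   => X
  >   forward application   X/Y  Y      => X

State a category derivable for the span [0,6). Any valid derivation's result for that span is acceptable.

S

[0,6] S   <
  [0,5] S/PP   >
    [0,3] (S/PP)/S   <
      [0,2] S   <
        [0,1] "the" : PP/N
        [1,2] "city" : S\(PP/N)
      [2,3] "under" : ((S/PP)/S)\S
    [3,5] S   <
      [3,4] "built" : S/N
      [4,5] "that" : S\(S/N)
  [5,6] "this" : S\(S/PP)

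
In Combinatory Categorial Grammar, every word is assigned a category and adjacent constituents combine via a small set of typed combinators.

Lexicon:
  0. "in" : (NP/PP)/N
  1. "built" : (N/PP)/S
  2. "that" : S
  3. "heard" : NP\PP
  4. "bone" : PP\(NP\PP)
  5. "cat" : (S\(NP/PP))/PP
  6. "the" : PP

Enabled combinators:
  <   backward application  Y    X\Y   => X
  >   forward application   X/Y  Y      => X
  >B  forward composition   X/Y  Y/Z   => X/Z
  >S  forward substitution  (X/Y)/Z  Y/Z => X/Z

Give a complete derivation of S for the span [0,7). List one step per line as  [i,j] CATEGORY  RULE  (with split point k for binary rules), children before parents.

[0,7] S   <
  [0,5] NP/PP   >
    [0,1] "in" : (NP/PP)/N
    [1,5] N   >
      [1,3] N/PP   >
        [1,2] "built" : (N/PP)/S
        [2,3] "that" : S
      [3,5] PP   <
        [3,4] "heard" : NP\PP
        [4,5] "bone" : PP\(NP\PP)
  [5,7] S\(NP/PP)   >
    [5,6] "cat" : (S\(NP/PP))/PP
    [6,7] "the" : PP

[0,1] (NP/PP)/N  lex  "in"
[1,2] (N/PP)/S  lex  "built"
[2,3] S  lex  "that"
[1,3] N/PP  >  k=2
[3,4] NP\PP  lex  "heard"
[4,5] PP\(NP\PP)  lex  "bone"
[3,5] PP  <  k=4
[1,5] N  >  k=3
[0,5] NP/PP  >  k=1
[5,6] (S\(NP/PP))/PP  lex  "cat"
[6,7] PP  lex  "the"
[5,7] S\(NP/PP)  >  k=6
[0,7] S  <  k=5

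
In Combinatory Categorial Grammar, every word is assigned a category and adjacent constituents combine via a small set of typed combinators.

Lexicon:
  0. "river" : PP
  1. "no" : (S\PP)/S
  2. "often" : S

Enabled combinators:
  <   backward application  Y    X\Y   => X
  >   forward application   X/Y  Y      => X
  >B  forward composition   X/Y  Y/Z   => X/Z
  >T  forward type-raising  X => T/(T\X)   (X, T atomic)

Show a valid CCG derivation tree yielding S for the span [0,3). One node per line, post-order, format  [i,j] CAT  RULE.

[0,1] PP  lex  "river"
[0,1] S/(S\PP)  >T
[1,2] (S\PP)/S  lex  "no"
[2,3] S  lex  "often"
[1,3] S\PP  >  k=2
[0,3] S  >  k=1

[0,3] S   >
  [0,1] S/(S\PP)   >T
    [0,1] "river" : PP
  [1,3] S\PP   >
    [1,2] "no" : (S\PP)/S
    [2,3] "often" : S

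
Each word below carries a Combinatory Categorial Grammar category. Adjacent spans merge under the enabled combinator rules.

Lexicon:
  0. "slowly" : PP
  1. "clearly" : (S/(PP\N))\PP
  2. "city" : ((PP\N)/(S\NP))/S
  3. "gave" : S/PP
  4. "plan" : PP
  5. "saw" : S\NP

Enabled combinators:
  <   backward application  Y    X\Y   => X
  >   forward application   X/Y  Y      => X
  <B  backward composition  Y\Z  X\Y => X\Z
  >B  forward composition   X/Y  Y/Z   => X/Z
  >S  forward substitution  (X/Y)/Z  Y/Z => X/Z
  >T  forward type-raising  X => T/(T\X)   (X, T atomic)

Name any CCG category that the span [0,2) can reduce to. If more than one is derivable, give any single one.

S/(PP\N)

[0,6] S   >
  [0,2] S/(PP\N)   <
    [0,1] "slowly" : PP
    [1,2] "clearly" : (S/(PP\N))\PP
  [2,6] PP\N   >
    [2,5] (PP\N)/(S\NP)   >
      [2,3] "city" : ((PP\N)/(S\NP))/S
      [3,5] S   >
        [3,4] "gave" : S/PP
        [4,5] "plan" : PP
    [5,6] "saw" : S\NP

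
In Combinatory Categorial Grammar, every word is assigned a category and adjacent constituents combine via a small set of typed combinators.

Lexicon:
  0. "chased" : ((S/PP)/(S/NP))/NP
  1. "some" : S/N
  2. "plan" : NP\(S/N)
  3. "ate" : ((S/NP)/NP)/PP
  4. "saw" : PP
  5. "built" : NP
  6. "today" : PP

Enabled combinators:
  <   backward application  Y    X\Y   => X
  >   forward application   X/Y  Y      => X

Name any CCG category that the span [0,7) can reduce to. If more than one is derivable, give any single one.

[0,7] S   >
  [0,6] S/PP   >
    [0,3] (S/PP)/(S/NP)   >
      [0,1] "chased" : ((S/PP)/(S/NP))/NP
      [1,3] NP   <
        [1,2] "some" : S/N
        [2,3] "plan" : NP\(S/N)
    [3,6] S/NP   >
      [3,5] (S/NP)/NP   >
        [3,4] "ate" : ((S/NP)/NP)/PP
        [4,5] "saw" : PP
      [5,6] "built" : NP
  [6,7] "today" : PP

S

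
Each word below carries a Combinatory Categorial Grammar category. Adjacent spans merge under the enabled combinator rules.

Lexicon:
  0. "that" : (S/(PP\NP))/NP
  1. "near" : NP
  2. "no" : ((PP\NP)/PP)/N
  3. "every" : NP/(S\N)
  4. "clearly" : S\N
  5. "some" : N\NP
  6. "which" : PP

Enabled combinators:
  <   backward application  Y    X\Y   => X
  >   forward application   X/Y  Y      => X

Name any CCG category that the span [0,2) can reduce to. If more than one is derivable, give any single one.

S/(PP\NP)

[0,7] S   >
  [0,2] S/(PP\NP)   >
    [0,1] "that" : (S/(PP\NP))/NP
    [1,2] "near" : NP
  [2,7] PP\NP   >
    [2,6] (PP\NP)/PP   >
      [2,3] "no" : ((PP\NP)/PP)/N
      [3,6] N   <
        [3,5] NP   >
          [3,4] "every" : NP/(S\N)
          [4,5] "clearly" : S\N
        [5,6] "some" : N\NP
    [6,7] "which" : PP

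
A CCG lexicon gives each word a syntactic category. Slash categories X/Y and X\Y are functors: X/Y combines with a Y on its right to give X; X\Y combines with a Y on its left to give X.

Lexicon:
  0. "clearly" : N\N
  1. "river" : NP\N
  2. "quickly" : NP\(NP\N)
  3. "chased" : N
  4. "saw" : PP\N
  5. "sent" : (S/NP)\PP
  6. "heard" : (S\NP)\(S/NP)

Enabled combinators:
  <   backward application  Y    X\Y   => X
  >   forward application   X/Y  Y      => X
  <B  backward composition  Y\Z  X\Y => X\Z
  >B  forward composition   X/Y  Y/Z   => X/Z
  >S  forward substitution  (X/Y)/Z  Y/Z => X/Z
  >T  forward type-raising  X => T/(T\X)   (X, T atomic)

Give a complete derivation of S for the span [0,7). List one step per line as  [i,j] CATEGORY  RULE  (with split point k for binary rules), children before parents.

[0,1] N\N  lex  "clearly"
[1,2] NP\N  lex  "river"
[0,2] NP\N  <B  k=1
[2,3] NP\(NP\N)  lex  "quickly"
[0,3] NP  <  k=2
[3,4] N  lex  "chased"
[3,4] PP/(PP\N)  >T
[4,5] PP\N  lex  "saw"
[3,5] PP  >  k=4
[5,6] (S/NP)\PP  lex  "sent"
[3,6] S/NP  <  k=5
[6,7] (S\NP)\(S/NP)  lex  "heard"
[3,7] S\NP  <  k=6
[0,7] S  <  k=3

[0,7] S   <
  [0,3] NP   <
    [0,2] NP\N   <B
      [0,1] "clearly" : N\N
      [1,2] "river" : NP\N
    [2,3] "quickly" : NP\(NP\N)
  [3,7] S\NP   <
    [3,6] S/NP   <
      [3,5] PP   >
        [3,4] PP/(PP\N)   >T
          [3,4] "chased" : N
        [4,5] "saw" : PP\N
      [5,6] "sent" : (S/NP)\PP
    [6,7] "heard" : (S\NP)\(S/NP)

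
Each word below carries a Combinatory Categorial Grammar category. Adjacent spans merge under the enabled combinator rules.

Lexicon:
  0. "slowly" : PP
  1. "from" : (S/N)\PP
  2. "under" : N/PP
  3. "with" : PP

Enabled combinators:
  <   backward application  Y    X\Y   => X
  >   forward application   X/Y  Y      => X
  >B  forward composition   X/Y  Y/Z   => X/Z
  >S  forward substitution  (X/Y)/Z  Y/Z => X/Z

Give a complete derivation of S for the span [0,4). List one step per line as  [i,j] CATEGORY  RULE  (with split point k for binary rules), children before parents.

[0,4] S   >
  [0,2] S/N   <
    [0,1] "slowly" : PP
    [1,2] "from" : (S/N)\PP
  [2,4] N   >
    [2,3] "under" : N/PP
    [3,4] "with" : PP

[0,1] PP  lex  "slowly"
[1,2] (S/N)\PP  lex  "from"
[0,2] S/N  <  k=1
[2,3] N/PP  lex  "under"
[3,4] PP  lex  "with"
[2,4] N  >  k=3
[0,4] S  >  k=2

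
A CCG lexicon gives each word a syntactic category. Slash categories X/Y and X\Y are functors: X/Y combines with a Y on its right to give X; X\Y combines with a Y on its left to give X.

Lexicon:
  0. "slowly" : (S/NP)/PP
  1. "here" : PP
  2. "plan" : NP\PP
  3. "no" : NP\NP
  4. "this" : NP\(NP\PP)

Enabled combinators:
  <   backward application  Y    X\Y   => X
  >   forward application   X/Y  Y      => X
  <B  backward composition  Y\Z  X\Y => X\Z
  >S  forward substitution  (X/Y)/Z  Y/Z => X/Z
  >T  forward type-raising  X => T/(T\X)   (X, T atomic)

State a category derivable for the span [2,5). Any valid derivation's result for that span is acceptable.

[0,5] S   >
  [0,2] S/NP   >
    [0,1] "slowly" : (S/NP)/PP
    [1,2] "here" : PP
  [2,5] NP   <
    [2,4] NP\PP   <B
      [2,3] "plan" : NP\PP
      [3,4] "no" : NP\NP
    [4,5] "this" : NP\(NP\PP)

NP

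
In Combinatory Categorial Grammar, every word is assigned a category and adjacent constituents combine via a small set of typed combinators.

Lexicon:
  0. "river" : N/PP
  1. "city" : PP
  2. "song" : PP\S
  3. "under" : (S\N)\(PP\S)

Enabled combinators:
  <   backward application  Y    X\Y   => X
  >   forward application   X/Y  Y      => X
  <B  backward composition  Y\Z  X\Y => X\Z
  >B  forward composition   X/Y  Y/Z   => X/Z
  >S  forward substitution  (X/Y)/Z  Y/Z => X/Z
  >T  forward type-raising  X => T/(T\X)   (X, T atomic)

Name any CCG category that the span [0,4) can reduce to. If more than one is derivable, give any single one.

S

[0,4] S   <
  [0,2] N   >
    [0,1] "river" : N/PP
    [1,2] "city" : PP
  [2,4] S\N   <
    [2,3] "song" : PP\S
    [3,4] "under" : (S\N)\(PP\S)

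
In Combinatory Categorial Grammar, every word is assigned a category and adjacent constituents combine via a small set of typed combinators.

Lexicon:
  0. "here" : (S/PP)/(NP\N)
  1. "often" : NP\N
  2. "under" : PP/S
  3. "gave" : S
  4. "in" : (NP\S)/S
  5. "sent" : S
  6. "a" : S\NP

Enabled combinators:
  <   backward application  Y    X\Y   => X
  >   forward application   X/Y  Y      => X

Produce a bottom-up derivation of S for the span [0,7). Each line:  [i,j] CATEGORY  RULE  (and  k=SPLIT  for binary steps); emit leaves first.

[0,1] (S/PP)/(NP\N)  lex  "here"
[1,2] NP\N  lex  "often"
[0,2] S/PP  >  k=1
[2,3] PP/S  lex  "under"
[3,4] S  lex  "gave"
[4,5] (NP\S)/S  lex  "in"
[5,6] S  lex  "sent"
[4,6] NP\S  >  k=5
[3,6] NP  <  k=4
[6,7] S\NP  lex  "a"
[3,7] S  <  k=6
[2,7] PP  >  k=3
[0,7] S  >  k=2

[0,7] S   >
  [0,2] S/PP   >
    [0,1] "here" : (S/PP)/(NP\N)
    [1,2] "often" : NP\N
  [2,7] PP   >
    [2,3] "under" : PP/S
    [3,7] S   <
      [3,6] NP   <
        [3,4] "gave" : S
        [4,6] NP\S   >
          [4,5] "in" : (NP\S)/S
          [5,6] "sent" : S
      [6,7] "a" : S\NP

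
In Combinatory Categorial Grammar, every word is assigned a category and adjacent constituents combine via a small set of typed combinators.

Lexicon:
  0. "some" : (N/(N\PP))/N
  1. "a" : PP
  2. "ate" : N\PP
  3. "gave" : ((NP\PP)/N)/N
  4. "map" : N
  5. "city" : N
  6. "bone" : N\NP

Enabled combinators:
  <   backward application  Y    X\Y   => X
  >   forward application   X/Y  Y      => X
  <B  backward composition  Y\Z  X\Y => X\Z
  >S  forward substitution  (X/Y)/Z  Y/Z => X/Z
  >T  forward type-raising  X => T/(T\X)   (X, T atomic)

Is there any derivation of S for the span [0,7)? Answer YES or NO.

(N/(N\PP))/N PP N\PP ((NP\PP)/N)/N N N N\NP
CKY chart[0,7] = {N, N/(N\N), NP/(NP\N), PP/(PP\N), S/(S\N)}; S ∉ chart

NO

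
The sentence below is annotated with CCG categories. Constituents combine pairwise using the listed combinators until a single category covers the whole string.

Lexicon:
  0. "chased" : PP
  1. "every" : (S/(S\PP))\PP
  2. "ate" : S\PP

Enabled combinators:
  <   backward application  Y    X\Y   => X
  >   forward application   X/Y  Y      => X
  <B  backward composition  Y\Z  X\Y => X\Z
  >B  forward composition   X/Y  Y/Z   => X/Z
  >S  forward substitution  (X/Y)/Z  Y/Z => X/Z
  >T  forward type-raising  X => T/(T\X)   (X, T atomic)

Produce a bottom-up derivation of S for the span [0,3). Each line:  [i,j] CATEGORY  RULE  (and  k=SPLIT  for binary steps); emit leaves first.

[0,3] S   >
  [0,2] S/(S\PP)   <
    [0,1] "chased" : PP
    [1,2] "every" : (S/(S\PP))\PP
  [2,3] "ate" : S\PP

[0,1] PP  lex  "chased"
[1,2] (S/(S\PP))\PP  lex  "every"
[0,2] S/(S\PP)  <  k=1
[2,3] S\PP  lex  "ate"
[0,3] S  >  k=2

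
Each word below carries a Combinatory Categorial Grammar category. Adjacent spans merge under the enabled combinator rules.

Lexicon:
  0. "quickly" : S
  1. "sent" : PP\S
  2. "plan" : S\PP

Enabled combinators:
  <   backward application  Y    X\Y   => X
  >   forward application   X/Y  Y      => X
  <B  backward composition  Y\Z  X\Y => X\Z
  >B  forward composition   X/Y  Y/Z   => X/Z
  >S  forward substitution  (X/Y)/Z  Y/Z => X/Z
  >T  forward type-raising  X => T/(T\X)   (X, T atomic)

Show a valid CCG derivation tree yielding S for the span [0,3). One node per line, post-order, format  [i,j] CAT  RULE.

[0,3] S   <
  [0,2] PP   <
    [0,1] "quickly" : S
    [1,2] "sent" : PP\S
  [2,3] "plan" : S\PP

[0,1] S  lex  "quickly"
[1,2] PP\S  lex  "sent"
[0,2] PP  <  k=1
[2,3] S\PP  lex  "plan"
[0,3] S  <  k=2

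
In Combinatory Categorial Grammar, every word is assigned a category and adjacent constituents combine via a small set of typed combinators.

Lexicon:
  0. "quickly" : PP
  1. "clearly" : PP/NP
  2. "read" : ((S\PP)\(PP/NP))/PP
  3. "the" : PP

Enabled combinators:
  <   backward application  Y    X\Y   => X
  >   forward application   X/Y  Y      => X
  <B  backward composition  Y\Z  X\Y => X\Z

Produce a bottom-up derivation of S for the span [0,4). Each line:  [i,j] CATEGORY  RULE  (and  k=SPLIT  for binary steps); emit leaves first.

[0,4] S   <
  [0,1] "quickly" : PP
  [1,4] S\PP   <
    [1,2] "clearly" : PP/NP
    [2,4] (S\PP)\(PP/NP)   >
      [2,3] "read" : ((S\PP)\(PP/NP))/PP
      [3,4] "the" : PP

[0,1] PP  lex  "quickly"
[1,2] PP/NP  lex  "clearly"
[2,3] ((S\PP)\(PP/NP))/PP  lex  "read"
[3,4] PP  lex  "the"
[2,4] (S\PP)\(PP/NP)  >  k=3
[1,4] S\PP  <  k=2
[0,4] S  <  k=1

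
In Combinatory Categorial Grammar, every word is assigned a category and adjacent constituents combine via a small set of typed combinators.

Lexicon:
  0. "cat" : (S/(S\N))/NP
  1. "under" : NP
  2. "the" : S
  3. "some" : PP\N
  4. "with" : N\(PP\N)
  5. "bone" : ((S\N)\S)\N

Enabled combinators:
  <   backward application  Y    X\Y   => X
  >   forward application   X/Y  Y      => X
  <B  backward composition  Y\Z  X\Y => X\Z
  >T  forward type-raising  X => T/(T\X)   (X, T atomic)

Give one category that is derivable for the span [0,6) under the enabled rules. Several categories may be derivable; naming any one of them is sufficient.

[0,6] S   >
  [0,2] S/(S\N)   >
    [0,1] "cat" : (S/(S\N))/NP
    [1,2] "under" : NP
  [2,6] S\N   <
    [2,3] "the" : S
    [3,6] (S\N)\S   <
      [3,5] N   <
        [3,4] "some" : PP\N
        [4,5] "with" : N\(PP\N)
      [5,6] "bone" : ((S\N)\S)\N

S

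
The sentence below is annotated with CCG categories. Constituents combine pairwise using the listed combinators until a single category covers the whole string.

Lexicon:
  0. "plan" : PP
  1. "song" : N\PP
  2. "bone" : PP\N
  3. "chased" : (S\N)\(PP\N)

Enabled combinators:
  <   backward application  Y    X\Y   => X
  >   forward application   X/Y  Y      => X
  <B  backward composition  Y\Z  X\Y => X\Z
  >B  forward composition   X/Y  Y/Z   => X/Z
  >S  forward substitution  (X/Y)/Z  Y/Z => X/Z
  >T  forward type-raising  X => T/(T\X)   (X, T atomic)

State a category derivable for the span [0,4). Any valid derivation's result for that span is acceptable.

S

[0,4] S   <
  [0,2] N   >
    [0,1] N/(N\PP)   >T
      [0,1] "plan" : PP
    [1,2] "song" : N\PP
  [2,4] S\N   <
    [2,3] "bone" : PP\N
    [3,4] "chased" : (S\N)\(PP\N)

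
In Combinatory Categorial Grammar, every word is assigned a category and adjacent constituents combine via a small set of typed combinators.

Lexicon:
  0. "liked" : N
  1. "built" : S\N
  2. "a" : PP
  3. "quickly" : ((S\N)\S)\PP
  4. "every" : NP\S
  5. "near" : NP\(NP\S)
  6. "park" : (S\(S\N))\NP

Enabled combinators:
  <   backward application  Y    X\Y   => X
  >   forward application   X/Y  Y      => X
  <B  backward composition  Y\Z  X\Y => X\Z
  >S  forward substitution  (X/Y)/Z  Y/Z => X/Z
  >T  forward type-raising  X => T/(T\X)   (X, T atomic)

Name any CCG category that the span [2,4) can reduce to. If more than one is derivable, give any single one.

[0,7] S   <
  [0,4] S\N   <
    [0,2] S   <
      [0,1] "liked" : N
      [1,2] "built" : S\N
    [2,4] (S\N)\S   <
      [2,3] "a" : PP
      [3,4] "quickly" : ((S\N)\S)\PP
  [4,7] S\(S\N)   <
    [4,6] NP   <
      [4,5] "every" : NP\S
      [5,6] "near" : NP\(NP\S)
    [6,7] "park" : (S\(S\N))\NP

(S\N)\S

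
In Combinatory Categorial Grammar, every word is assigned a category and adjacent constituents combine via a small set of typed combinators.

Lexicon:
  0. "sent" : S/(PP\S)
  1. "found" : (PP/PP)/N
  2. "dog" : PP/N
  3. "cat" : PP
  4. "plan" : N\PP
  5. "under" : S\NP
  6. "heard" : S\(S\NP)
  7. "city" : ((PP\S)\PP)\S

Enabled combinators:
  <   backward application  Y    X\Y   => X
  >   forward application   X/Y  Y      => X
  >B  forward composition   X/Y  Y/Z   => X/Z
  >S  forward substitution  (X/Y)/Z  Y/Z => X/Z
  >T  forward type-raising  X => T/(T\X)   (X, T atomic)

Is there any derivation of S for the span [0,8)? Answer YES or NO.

YES

[0,8] S   >
  [0,1] "sent" : S/(PP\S)
  [1,8] PP\S   <
    [1,5] PP   >
      [1,3] PP/N   >S
        [1,2] "found" : (PP/PP)/N
        [2,3] "dog" : PP/N
      [3,5] N   <
        [3,4] "cat" : PP
        [4,5] "plan" : N\PP
    [5,8] (PP\S)\PP   <
      [5,7] S   <
        [5,6] "under" : S\NP
        [6,7] "heard" : S\(S\NP)
      [7,8] "city" : ((PP\S)\PP)\S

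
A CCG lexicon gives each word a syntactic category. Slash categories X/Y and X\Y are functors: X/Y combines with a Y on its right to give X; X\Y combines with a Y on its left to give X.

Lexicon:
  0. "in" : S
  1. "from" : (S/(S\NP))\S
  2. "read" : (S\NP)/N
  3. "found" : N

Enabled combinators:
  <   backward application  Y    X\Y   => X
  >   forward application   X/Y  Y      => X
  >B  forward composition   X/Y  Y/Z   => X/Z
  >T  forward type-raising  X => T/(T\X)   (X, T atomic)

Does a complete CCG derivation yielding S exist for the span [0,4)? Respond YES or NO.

[0,4] S   >
  [0,2] S/(S\NP)   <
    [0,1] "in" : S
    [1,2] "from" : (S/(S\NP))\S
  [2,4] S\NP   >
    [2,3] "read" : (S\NP)/N
    [3,4] "found" : N

YES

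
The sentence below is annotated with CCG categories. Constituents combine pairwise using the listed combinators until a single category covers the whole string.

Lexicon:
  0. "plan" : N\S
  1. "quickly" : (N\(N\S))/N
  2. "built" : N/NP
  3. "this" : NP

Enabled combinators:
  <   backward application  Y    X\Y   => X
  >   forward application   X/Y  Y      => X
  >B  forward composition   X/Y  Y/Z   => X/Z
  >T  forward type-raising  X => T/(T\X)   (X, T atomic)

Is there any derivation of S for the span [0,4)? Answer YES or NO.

N\S (N\(N\S))/N N/NP NP
CKY chart[0,4] = {N, N/(N\N), NP/(NP\N), PP/(PP\N), S/(S\N)}; S ∉ chart

NO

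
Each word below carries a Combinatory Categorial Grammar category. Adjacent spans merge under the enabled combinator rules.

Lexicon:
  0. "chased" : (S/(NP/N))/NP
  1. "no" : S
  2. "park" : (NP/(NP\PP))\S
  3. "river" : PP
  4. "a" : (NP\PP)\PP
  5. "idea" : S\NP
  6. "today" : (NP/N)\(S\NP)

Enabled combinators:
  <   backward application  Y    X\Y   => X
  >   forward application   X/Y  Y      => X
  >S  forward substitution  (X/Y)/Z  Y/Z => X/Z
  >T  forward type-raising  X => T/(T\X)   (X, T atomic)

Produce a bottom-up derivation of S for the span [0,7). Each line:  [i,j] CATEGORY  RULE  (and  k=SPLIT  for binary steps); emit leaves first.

[0,1] (S/(NP/N))/NP  lex  "chased"
[1,2] S  lex  "no"
[2,3] (NP/(NP\PP))\S  lex  "park"
[1,3] NP/(NP\PP)  <  k=2
[3,4] PP  lex  "river"
[4,5] (NP\PP)\PP  lex  "a"
[3,5] NP\PP  <  k=4
[1,5] NP  >  k=3
[0,5] S/(NP/N)  >  k=1
[5,6] S\NP  lex  "idea"
[6,7] (NP/N)\(S\NP)  lex  "today"
[5,7] NP/N  <  k=6
[0,7] S  >  k=5

[0,7] S   >
  [0,5] S/(NP/N)   >
    [0,1] "chased" : (S/(NP/N))/NP
    [1,5] NP   >
      [1,3] NP/(NP\PP)   <
        [1,2] "no" : S
        [2,3] "park" : (NP/(NP\PP))\S
      [3,5] NP\PP   <
        [3,4] "river" : PP
        [4,5] "a" : (NP\PP)\PP
  [5,7] NP/N   <
    [5,6] "idea" : S\NP
    [6,7] "today" : (NP/N)\(S\NP)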